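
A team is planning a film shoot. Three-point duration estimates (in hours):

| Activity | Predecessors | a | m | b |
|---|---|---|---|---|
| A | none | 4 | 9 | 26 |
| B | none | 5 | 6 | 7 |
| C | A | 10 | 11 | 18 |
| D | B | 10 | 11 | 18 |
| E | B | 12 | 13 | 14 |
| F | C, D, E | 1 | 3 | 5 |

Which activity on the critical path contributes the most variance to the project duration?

A

te_A = (4 + 4·9 + 26)/6 = 66/6 = 11; σ²_A = ((26−4)/6)² = 13.444
te_B = (5 + 4·6 + 7)/6 = 36/6 = 6; σ²_B = ((7−5)/6)² = 0.111
te_C = (10 + 4·11 + 18)/6 = 72/6 = 12; σ²_C = ((18−10)/6)² = 1.778
te_D = (10 + 4·11 + 18)/6 = 72/6 = 12; σ²_D = ((18−10)/6)² = 1.778
te_E = (12 + 4·13 + 14)/6 = 78/6 = 13; σ²_E = ((14−12)/6)² = 0.111
te_F = (1 + 4·3 + 5)/6 = 18/6 = 3; σ²_F = ((5−1)/6)² = 0.444

Forward pass:
ES_A = 0; EF_A = 11
ES_B = 0; EF_B = 6
ES_C = 11; EF_C = 11+12 = 23
ES_D = 6; EF_D = 6+12 = 18
ES_E = 6; EF_E = 6+13 = 19
ES_F = max(EF_C=23, EF_D=18, EF_E=19) = 23; EF_F = 23+3 = 26
Expected project duration μ = 26 hours. Critical path: A → C → F.

Variances on critical path: σ²_A=13.444, σ²_C=1.778, σ²_F=0.444.
Largest is σ²_A = 13.444.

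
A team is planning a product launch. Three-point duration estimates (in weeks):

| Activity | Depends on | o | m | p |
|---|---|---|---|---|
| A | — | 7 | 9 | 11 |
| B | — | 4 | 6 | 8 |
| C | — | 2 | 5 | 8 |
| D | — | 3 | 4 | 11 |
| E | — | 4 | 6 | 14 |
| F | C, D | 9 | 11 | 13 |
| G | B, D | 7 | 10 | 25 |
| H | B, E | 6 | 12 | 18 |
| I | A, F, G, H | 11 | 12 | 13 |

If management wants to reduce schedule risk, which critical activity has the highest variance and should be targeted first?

H

te_A = (7 + 4·9 + 11)/6 = 54/6 = 9; σ²_A = ((11−7)/6)² = 0.444
te_B = (4 + 4·6 + 8)/6 = 36/6 = 6; σ²_B = ((8−4)/6)² = 0.444
te_C = (2 + 4·5 + 8)/6 = 30/6 = 5; σ²_C = ((8−2)/6)² = 1.000
te_D = (3 + 4·4 + 11)/6 = 30/6 = 5; σ²_D = ((11−3)/6)² = 1.778
te_E = (4 + 4·6 + 14)/6 = 42/6 = 7; σ²_E = ((14−4)/6)² = 2.778
te_F = (9 + 4·11 + 13)/6 = 66/6 = 11; σ²_F = ((13−9)/6)² = 0.444
te_G = (7 + 4·10 + 25)/6 = 72/6 = 12; σ²_G = ((25−7)/6)² = 9.000
te_H = (6 + 4·12 + 18)/6 = 72/6 = 12; σ²_H = ((18−6)/6)² = 4.000
te_I = (11 + 4·12 + 13)/6 = 72/6 = 12; σ²_I = ((13−11)/6)² = 0.111

Forward pass:
ES_A = 0; EF_A = 9
ES_B = 0; EF_B = 6
ES_C = 0; EF_C = 5
ES_D = 0; EF_D = 5
ES_E = 0; EF_E = 7
ES_F = max(EF_C=5, EF_D=5) = 5; EF_F = 5+11 = 16
ES_G = max(EF_B=6, EF_D=5) = 6; EF_G = 6+12 = 18
ES_H = max(EF_B=6, EF_E=7) = 7; EF_H = 7+12 = 19
ES_I = max(EF_A=9, EF_F=16, EF_G=18, EF_H=19) = 19; EF_I = 19+12 = 31
Expected project duration μ = 31 weeks. Critical path: E → H → I.

Variances on critical path: σ²_E=2.778, σ²_H=4.000, σ²_I=0.111.
Largest is σ²_H = 4.000.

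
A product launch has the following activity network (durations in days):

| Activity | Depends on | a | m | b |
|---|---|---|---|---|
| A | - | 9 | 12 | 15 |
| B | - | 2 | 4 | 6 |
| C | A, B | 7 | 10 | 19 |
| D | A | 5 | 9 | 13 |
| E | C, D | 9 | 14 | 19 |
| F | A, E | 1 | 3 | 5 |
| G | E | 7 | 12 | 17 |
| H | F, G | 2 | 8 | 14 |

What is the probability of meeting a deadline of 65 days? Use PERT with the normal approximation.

0.982

te_A = (9 + 4·12 + 15)/6 = 72/6 = 12; σ²_A = ((15−9)/6)² = 1.000
te_B = (2 + 4·4 + 6)/6 = 24/6 = 4; σ²_B = ((6−2)/6)² = 0.444
te_C = (7 + 4·10 + 19)/6 = 66/6 = 11; σ²_C = ((19−7)/6)² = 4.000
te_D = (5 + 4·9 + 13)/6 = 54/6 = 9; σ²_D = ((13−5)/6)² = 1.778
te_E = (9 + 4·14 + 19)/6 = 84/6 = 14; σ²_E = ((19−9)/6)² = 2.778
te_F = (1 + 4·3 + 5)/6 = 18/6 = 3; σ²_F = ((5−1)/6)² = 0.444
te_G = (7 + 4·12 + 17)/6 = 72/6 = 12; σ²_G = ((17−7)/6)² = 2.778
te_H = (2 + 4·8 + 14)/6 = 48/6 = 8; σ²_H = ((14−2)/6)² = 4.000

Forward pass:
ES_A = 0; EF_A = 12
ES_B = 0; EF_B = 4
ES_C = max(EF_A=12, EF_B=4) = 12; EF_C = 12+11 = 23
ES_D = 12; EF_D = 12+9 = 21
ES_E = max(EF_C=23, EF_D=21) = 23; EF_E = 23+14 = 37
ES_F = max(EF_A=12, EF_E=37) = 37; EF_F = 37+3 = 40
ES_G = 37; EF_G = 37+12 = 49
ES_H = max(EF_F=40, EF_G=49) = 49; EF_H = 49+8 = 57
Expected project duration μ = 57 days. Critical path: A → C → E → G → H.

Variance along critical path = 1.000 + 4.000 + 2.778 + 2.778 + 4.000 = 14.556; σ = √14.556 = 3.815 days.
Z = (65 − 57) / 3.815 = 2.097
P(T ≤ 65) = Φ(2.097) ≈ 0.982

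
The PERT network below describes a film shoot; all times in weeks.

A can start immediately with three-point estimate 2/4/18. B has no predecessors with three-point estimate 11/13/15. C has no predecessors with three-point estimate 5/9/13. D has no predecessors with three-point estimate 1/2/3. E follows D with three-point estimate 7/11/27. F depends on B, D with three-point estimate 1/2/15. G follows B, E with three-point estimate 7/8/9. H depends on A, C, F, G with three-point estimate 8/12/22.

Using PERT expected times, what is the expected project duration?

36 weeks

te_A = (2 + 4·4 + 18)/6 = 36/6 = 6
te_B = (11 + 4·13 + 15)/6 = 78/6 = 13
te_C = (5 + 4·9 + 13)/6 = 54/6 = 9
te_D = (1 + 4·2 + 3)/6 = 12/6 = 2
te_E = (7 + 4·11 + 27)/6 = 78/6 = 13
te_F = (1 + 4·2 + 15)/6 = 24/6 = 4
te_G = (7 + 4·8 + 9)/6 = 48/6 = 8
te_H = (8 + 4·12 + 22)/6 = 78/6 = 13

Forward pass:
ES_A = 0; EF_A = 6
ES_B = 0; EF_B = 13
ES_C = 0; EF_C = 9
ES_D = 0; EF_D = 2
ES_E = 2; EF_E = 2+13 = 15
ES_F = max(EF_B=13, EF_D=2) = 13; EF_F = 13+4 = 17
ES_G = max(EF_B=13, EF_E=15) = 15; EF_G = 15+8 = 23
ES_H = max(EF_A=6, EF_C=9, EF_F=17, EF_G=23) = 23; EF_H = 23+13 = 36
Expected project duration μ = 36 weeks. Critical path: D → E → G → H.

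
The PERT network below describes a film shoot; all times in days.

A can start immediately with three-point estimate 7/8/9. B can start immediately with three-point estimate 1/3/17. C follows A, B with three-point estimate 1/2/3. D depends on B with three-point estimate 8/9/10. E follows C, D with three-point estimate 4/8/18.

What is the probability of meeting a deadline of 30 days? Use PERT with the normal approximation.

0.975

te_A = (7 + 4·8 + 9)/6 = 48/6 = 8; σ²_A = ((9−7)/6)² = 0.111
te_B = (1 + 4·3 + 17)/6 = 30/6 = 5; σ²_B = ((17−1)/6)² = 7.111
te_C = (1 + 4·2 + 3)/6 = 12/6 = 2; σ²_C = ((3−1)/6)² = 0.111
te_D = (8 + 4·9 + 10)/6 = 54/6 = 9; σ²_D = ((10−8)/6)² = 0.111
te_E = (4 + 4·8 + 18)/6 = 54/6 = 9; σ²_E = ((18−4)/6)² = 5.444

Forward pass:
ES_A = 0; EF_A = 8
ES_B = 0; EF_B = 5
ES_C = max(EF_A=8, EF_B=5) = 8; EF_C = 8+2 = 10
ES_D = 5; EF_D = 5+9 = 14
ES_E = max(EF_C=10, EF_D=14) = 14; EF_E = 14+9 = 23
Expected project duration μ = 23 days. Critical path: B → D → E.

Variance along critical path = 7.111 + 0.111 + 5.444 = 12.667; σ = √12.667 = 3.559 days.
Z = (30 − 23) / 3.559 = 1.967
P(T ≤ 30) = Φ(1.967) ≈ 0.975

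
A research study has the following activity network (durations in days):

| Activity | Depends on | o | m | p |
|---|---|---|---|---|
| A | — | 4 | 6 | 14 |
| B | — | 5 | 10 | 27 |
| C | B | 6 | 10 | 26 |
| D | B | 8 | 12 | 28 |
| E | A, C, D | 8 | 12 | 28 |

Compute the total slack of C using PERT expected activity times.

te_A = (4 + 4·6 + 14)/6 = 42/6 = 7
te_B = (5 + 4·10 + 27)/6 = 72/6 = 12
te_C = (6 + 4·10 + 26)/6 = 72/6 = 12
te_D = (8 + 4·12 + 28)/6 = 84/6 = 14
te_E = (8 + 4·12 + 28)/6 = 84/6 = 14

Forward pass:
ES_A = 0; EF_A = 7
ES_B = 0; EF_B = 12
ES_C = 12; EF_C = 12+12 = 24
ES_D = 12; EF_D = 12+14 = 26
ES_E = max(EF_A=7, EF_C=24, EF_D=26) = 26; EF_E = 26+14 = 40
Expected project duration μ = 40 days. Critical path: B → D → E.

Backward pass:
LF_E = 40; LS_E = 40−14 = 26
LF_D = LS_E = 26; LS_D = 26−14 = 12
LF_C = LS_E = 26; LS_C = 26−12 = 14
LF_B = min(LS_C=14, LS_D=12) = 12; LS_B = 12−12 = 0
LF_A = LS_E = 26; LS_A = 26−7 = 19
Slack_C = LS_C − ES_C = 14 − 12 = 2

2 days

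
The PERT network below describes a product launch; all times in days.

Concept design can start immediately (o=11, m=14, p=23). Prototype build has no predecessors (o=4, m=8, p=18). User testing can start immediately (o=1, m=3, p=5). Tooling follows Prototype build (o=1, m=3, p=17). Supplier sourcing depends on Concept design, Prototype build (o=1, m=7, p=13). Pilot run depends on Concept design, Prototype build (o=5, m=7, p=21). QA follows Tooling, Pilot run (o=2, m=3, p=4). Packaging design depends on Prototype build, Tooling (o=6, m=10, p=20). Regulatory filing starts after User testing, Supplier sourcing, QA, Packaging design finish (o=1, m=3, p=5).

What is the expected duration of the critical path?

30 days

te_Concept design = (11 + 4·14 + 23)/6 = 90/6 = 15
te_Prototype build = (4 + 4·8 + 18)/6 = 54/6 = 9
te_User testing = (1 + 4·3 + 5)/6 = 18/6 = 3
te_Tooling = (1 + 4·3 + 17)/6 = 30/6 = 5
te_Supplier sourcing = (1 + 4·7 + 13)/6 = 42/6 = 7
te_Pilot run = (5 + 4·7 + 21)/6 = 54/6 = 9
te_QA = (2 + 4·3 + 4)/6 = 18/6 = 3
te_Packaging design = (6 + 4·10 + 20)/6 = 66/6 = 11
te_Regulatory filing = (1 + 4·3 + 5)/6 = 18/6 = 3

Forward pass:
ES_Concept design = 0; EF_Concept design = 15
ES_Prototype build = 0; EF_Prototype build = 9
ES_User testing = 0; EF_User testing = 3
ES_Tooling = 9; EF_Tooling = 9+5 = 14
ES_Supplier sourcing = max(EF_Concept design=15, EF_Prototype build=9) = 15; EF_Supplier sourcing = 15+7 = 22
ES_Pilot run = max(EF_Concept design=15, EF_Prototype build=9) = 15; EF_Pilot run = 15+9 = 24
ES_QA = max(EF_Tooling=14, EF_Pilot run=24) = 24; EF_QA = 24+3 = 27
ES_Packaging design = max(EF_Prototype build=9, EF_Tooling=14) = 14; EF_Packaging design = 14+11 = 25
ES_Regulatory filing = max(EF_User testing=3, EF_Supplier sourcing=22, EF_QA=27, EF_Packaging design=25) = 27; EF_Regulatory filing = 27+3 = 30
Expected project duration μ = 30 days. Critical path: Concept design → Pilot run → QA → Regulatory filing.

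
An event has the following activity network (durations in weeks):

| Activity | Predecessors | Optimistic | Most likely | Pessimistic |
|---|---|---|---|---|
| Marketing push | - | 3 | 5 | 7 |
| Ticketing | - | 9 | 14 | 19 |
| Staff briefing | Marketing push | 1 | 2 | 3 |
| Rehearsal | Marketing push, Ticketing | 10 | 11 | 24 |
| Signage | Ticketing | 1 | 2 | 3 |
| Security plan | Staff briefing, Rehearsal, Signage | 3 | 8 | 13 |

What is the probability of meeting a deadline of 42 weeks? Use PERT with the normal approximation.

te_Marketing push = (3 + 4·5 + 7)/6 = 30/6 = 5; σ²_Marketing push = ((7−3)/6)² = 0.444
te_Ticketing = (9 + 4·14 + 19)/6 = 84/6 = 14; σ²_Ticketing = ((19−9)/6)² = 2.778
te_Staff briefing = (1 + 4·2 + 3)/6 = 12/6 = 2; σ²_Staff briefing = ((3−1)/6)² = 0.111
te_Rehearsal = (10 + 4·11 + 24)/6 = 78/6 = 13; σ²_Rehearsal = ((24−10)/6)² = 5.444
te_Signage = (1 + 4·2 + 3)/6 = 12/6 = 2; σ²_Signage = ((3−1)/6)² = 0.111
te_Security plan = (3 + 4·8 + 13)/6 = 48/6 = 8; σ²_Security plan = ((13−3)/6)² = 2.778

Forward pass:
ES_Marketing push = 0; EF_Marketing push = 5
ES_Ticketing = 0; EF_Ticketing = 14
ES_Staff briefing = 5; EF_Staff briefing = 5+2 = 7
ES_Rehearsal = max(EF_Marketing push=5, EF_Ticketing=14) = 14; EF_Rehearsal = 14+13 = 27
ES_Signage = 14; EF_Signage = 14+2 = 16
ES_Security plan = max(EF_Staff briefing=7, EF_Rehearsal=27, EF_Signage=16) = 27; EF_Security plan = 27+8 = 35
Expected project duration μ = 35 weeks. Critical path: Ticketing → Rehearsal → Security plan.

Variance along critical path = 2.778 + 5.444 + 2.778 = 11.000; σ = √11.000 = 3.317 weeks.
Z = (42 − 35) / 3.317 = 2.111
P(T ≤ 42) = Φ(2.111) ≈ 0.983

0.983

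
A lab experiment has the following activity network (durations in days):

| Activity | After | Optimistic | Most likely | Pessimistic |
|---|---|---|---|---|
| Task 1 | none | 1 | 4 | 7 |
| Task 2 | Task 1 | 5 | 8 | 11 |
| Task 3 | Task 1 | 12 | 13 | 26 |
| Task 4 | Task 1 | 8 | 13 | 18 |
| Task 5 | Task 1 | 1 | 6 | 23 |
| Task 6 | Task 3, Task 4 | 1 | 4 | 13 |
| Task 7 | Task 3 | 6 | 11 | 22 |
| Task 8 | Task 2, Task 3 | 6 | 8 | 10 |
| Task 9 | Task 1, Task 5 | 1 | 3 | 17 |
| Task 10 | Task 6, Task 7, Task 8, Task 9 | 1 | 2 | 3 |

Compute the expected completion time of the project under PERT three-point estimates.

te_Task 1 = (1 + 4·4 + 7)/6 = 24/6 = 4
te_Task 2 = (5 + 4·8 + 11)/6 = 48/6 = 8
te_Task 3 = (12 + 4·13 + 26)/6 = 90/6 = 15
te_Task 4 = (8 + 4·13 + 18)/6 = 78/6 = 13
te_Task 5 = (1 + 4·6 + 23)/6 = 48/6 = 8
te_Task 6 = (1 + 4·4 + 13)/6 = 30/6 = 5
te_Task 7 = (6 + 4·11 + 22)/6 = 72/6 = 12
te_Task 8 = (6 + 4·8 + 10)/6 = 48/6 = 8
te_Task 9 = (1 + 4·3 + 17)/6 = 30/6 = 5
te_Task 10 = (1 + 4·2 + 3)/6 = 12/6 = 2

Forward pass:
ES_Task 1 = 0; EF_Task 1 = 4
ES_Task 2 = 4; EF_Task 2 = 4+8 = 12
ES_Task 3 = 4; EF_Task 3 = 4+15 = 19
ES_Task 4 = 4; EF_Task 4 = 4+13 = 17
ES_Task 5 = 4; EF_Task 5 = 4+8 = 12
ES_Task 6 = max(EF_Task 3=19, EF_Task 4=17) = 19; EF_Task 6 = 19+5 = 24
ES_Task 7 = 19; EF_Task 7 = 19+12 = 31
ES_Task 8 = max(EF_Task 2=12, EF_Task 3=19) = 19; EF_Task 8 = 19+8 = 27
ES_Task 9 = max(EF_Task 1=4, EF_Task 5=12) = 12; EF_Task 9 = 12+5 = 17
ES_Task 10 = max(EF_Task 6=24, EF_Task 7=31, EF_Task 8=27, EF_Task 9=17) = 31; EF_Task 10 = 31+2 = 33
Expected project duration μ = 33 days. Critical path: Task 1 → Task 3 → Task 7 → Task 10.

33 days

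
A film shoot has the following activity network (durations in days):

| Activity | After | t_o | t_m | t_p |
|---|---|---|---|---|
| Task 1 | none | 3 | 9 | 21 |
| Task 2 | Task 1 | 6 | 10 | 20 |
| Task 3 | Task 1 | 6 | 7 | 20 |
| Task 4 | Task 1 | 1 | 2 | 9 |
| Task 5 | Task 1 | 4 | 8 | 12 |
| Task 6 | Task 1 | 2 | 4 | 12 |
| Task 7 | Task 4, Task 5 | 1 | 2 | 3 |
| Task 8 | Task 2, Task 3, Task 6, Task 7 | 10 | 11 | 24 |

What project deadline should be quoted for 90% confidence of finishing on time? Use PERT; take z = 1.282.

te_Task 1 = (3 + 4·9 + 21)/6 = 60/6 = 10; σ²_Task 1 = ((21−3)/6)² = 9.000
te_Task 2 = (6 + 4·10 + 20)/6 = 66/6 = 11; σ²_Task 2 = ((20−6)/6)² = 5.444
te_Task 3 = (6 + 4·7 + 20)/6 = 54/6 = 9; σ²_Task 3 = ((20−6)/6)² = 5.444
te_Task 4 = (1 + 4·2 + 9)/6 = 18/6 = 3; σ²_Task 4 = ((9−1)/6)² = 1.778
te_Task 5 = (4 + 4·8 + 12)/6 = 48/6 = 8; σ²_Task 5 = ((12−4)/6)² = 1.778
te_Task 6 = (2 + 4·4 + 12)/6 = 30/6 = 5; σ²_Task 6 = ((12−2)/6)² = 2.778
te_Task 7 = (1 + 4·2 + 3)/6 = 12/6 = 2; σ²_Task 7 = ((3−1)/6)² = 0.111
te_Task 8 = (10 + 4·11 + 24)/6 = 78/6 = 13; σ²_Task 8 = ((24−10)/6)² = 5.444

Forward pass:
ES_Task 1 = 0; EF_Task 1 = 10
ES_Task 2 = 10; EF_Task 2 = 10+11 = 21
ES_Task 3 = 10; EF_Task 3 = 10+9 = 19
ES_Task 4 = 10; EF_Task 4 = 10+3 = 13
ES_Task 5 = 10; EF_Task 5 = 10+8 = 18
ES_Task 6 = 10; EF_Task 6 = 10+5 = 15
ES_Task 7 = max(EF_Task 4=13, EF_Task 5=18) = 18; EF_Task 7 = 18+2 = 20
ES_Task 8 = max(EF_Task 2=21, EF_Task 3=19, EF_Task 6=15, EF_Task 7=20) = 21; EF_Task 8 = 21+13 = 34
Expected project duration μ = 34 days. Critical path: Task 1 → Task 2 → Task 8.

Variance along critical path = 9.000 + 5.444 + 5.444 = 19.889; σ = 4.460 days.
D = μ + z·σ = 34 + 1.282·4.460 = 39.7 days

39.7 days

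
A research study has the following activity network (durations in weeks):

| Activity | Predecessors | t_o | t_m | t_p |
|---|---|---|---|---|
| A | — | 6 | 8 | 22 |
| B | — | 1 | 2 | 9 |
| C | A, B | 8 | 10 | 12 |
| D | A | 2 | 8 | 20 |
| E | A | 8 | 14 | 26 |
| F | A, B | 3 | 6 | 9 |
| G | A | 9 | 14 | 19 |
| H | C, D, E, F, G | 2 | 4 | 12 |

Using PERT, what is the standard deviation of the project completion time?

te_A = (6 + 4·8 + 22)/6 = 60/6 = 10; σ²_A = ((22−6)/6)² = 7.111
te_B = (1 + 4·2 + 9)/6 = 18/6 = 3; σ²_B = ((9−1)/6)² = 1.778
te_C = (8 + 4·10 + 12)/6 = 60/6 = 10; σ²_C = ((12−8)/6)² = 0.444
te_D = (2 + 4·8 + 20)/6 = 54/6 = 9; σ²_D = ((20−2)/6)² = 9.000
te_E = (8 + 4·14 + 26)/6 = 90/6 = 15; σ²_E = ((26−8)/6)² = 9.000
te_F = (3 + 4·6 + 9)/6 = 36/6 = 6; σ²_F = ((9−3)/6)² = 1.000
te_G = (9 + 4·14 + 19)/6 = 84/6 = 14; σ²_G = ((19−9)/6)² = 2.778
te_H = (2 + 4·4 + 12)/6 = 30/6 = 5; σ²_H = ((12−2)/6)² = 2.778

Forward pass:
ES_A = 0; EF_A = 10
ES_B = 0; EF_B = 3
ES_C = max(EF_A=10, EF_B=3) = 10; EF_C = 10+10 = 20
ES_D = 10; EF_D = 10+9 = 19
ES_E = 10; EF_E = 10+15 = 25
ES_F = max(EF_A=10, EF_B=3) = 10; EF_F = 10+6 = 16
ES_G = 10; EF_G = 10+14 = 24
ES_H = max(EF_C=20, EF_D=19, EF_E=25, EF_F=16, EF_G=24) = 25; EF_H = 25+5 = 30
Expected project duration μ = 30 weeks. Critical path: A → E → H.

Variance along critical path = 7.111 + 9.000 + 2.778 = 18.889
σ = √18.889 = 4.346 weeks

4.35 weeks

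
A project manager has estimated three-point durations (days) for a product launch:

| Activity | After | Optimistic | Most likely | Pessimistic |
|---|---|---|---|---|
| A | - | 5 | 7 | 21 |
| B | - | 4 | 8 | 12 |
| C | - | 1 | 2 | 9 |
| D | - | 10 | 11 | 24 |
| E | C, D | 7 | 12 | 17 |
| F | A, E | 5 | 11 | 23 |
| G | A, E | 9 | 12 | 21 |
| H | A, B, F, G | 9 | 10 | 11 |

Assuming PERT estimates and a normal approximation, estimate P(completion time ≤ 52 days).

te_A = (5 + 4·7 + 21)/6 = 54/6 = 9; σ²_A = ((21−5)/6)² = 7.111
te_B = (4 + 4·8 + 12)/6 = 48/6 = 8; σ²_B = ((12−4)/6)² = 1.778
te_C = (1 + 4·2 + 9)/6 = 18/6 = 3; σ²_C = ((9−1)/6)² = 1.778
te_D = (10 + 4·11 + 24)/6 = 78/6 = 13; σ²_D = ((24−10)/6)² = 5.444
te_E = (7 + 4·12 + 17)/6 = 72/6 = 12; σ²_E = ((17−7)/6)² = 2.778
te_F = (5 + 4·11 + 23)/6 = 72/6 = 12; σ²_F = ((23−5)/6)² = 9.000
te_G = (9 + 4·12 + 21)/6 = 78/6 = 13; σ²_G = ((21−9)/6)² = 4.000
te_H = (9 + 4·10 + 11)/6 = 60/6 = 10; σ²_H = ((11−9)/6)² = 0.111

Forward pass:
ES_A = 0; EF_A = 9
ES_B = 0; EF_B = 8
ES_C = 0; EF_C = 3
ES_D = 0; EF_D = 13
ES_E = max(EF_C=3, EF_D=13) = 13; EF_E = 13+12 = 25
ES_F = max(EF_A=9, EF_E=25) = 25; EF_F = 25+12 = 37
ES_G = max(EF_A=9, EF_E=25) = 25; EF_G = 25+13 = 38
ES_H = max(EF_A=9, EF_B=8, EF_F=37, EF_G=38) = 38; EF_H = 38+10 = 48
Expected project duration μ = 48 days. Critical path: D → E → G → H.

Variance along critical path = 5.444 + 2.778 + 4.000 + 0.111 = 12.333; σ = √12.333 = 3.512 days.
Z = (52 − 48) / 3.512 = 1.139
P(T ≤ 52) = Φ(1.139) ≈ 0.873

0.873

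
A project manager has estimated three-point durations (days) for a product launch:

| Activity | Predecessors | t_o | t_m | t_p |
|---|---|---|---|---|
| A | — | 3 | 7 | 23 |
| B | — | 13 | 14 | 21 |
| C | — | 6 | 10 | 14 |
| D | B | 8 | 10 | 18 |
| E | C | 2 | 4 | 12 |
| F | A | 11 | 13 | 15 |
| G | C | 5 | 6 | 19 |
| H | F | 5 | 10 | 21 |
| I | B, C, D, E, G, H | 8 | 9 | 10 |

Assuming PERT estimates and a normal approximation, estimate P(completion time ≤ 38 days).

0.178

te_A = (3 + 4·7 + 23)/6 = 54/6 = 9; σ²_A = ((23−3)/6)² = 11.111
te_B = (13 + 4·14 + 21)/6 = 90/6 = 15; σ²_B = ((21−13)/6)² = 1.778
te_C = (6 + 4·10 + 14)/6 = 60/6 = 10; σ²_C = ((14−6)/6)² = 1.778
te_D = (8 + 4·10 + 18)/6 = 66/6 = 11; σ²_D = ((18−8)/6)² = 2.778
te_E = (2 + 4·4 + 12)/6 = 30/6 = 5; σ²_E = ((12−2)/6)² = 2.778
te_F = (11 + 4·13 + 15)/6 = 78/6 = 13; σ²_F = ((15−11)/6)² = 0.444
te_G = (5 + 4·6 + 19)/6 = 48/6 = 8; σ²_G = ((19−5)/6)² = 5.444
te_H = (5 + 4·10 + 21)/6 = 66/6 = 11; σ²_H = ((21−5)/6)² = 7.111
te_I = (8 + 4·9 + 10)/6 = 54/6 = 9; σ²_I = ((10−8)/6)² = 0.111

Forward pass:
ES_A = 0; EF_A = 9
ES_B = 0; EF_B = 15
ES_C = 0; EF_C = 10
ES_D = 15; EF_D = 15+11 = 26
ES_E = 10; EF_E = 10+5 = 15
ES_F = 9; EF_F = 9+13 = 22
ES_G = 10; EF_G = 10+8 = 18
ES_H = 22; EF_H = 22+11 = 33
ES_I = max(EF_B=15, EF_C=10, EF_D=26, EF_E=15, EF_G=18, EF_H=33) = 33; EF_I = 33+9 = 42
Expected project duration μ = 42 days. Critical path: A → F → H → I.

Variance along critical path = 11.111 + 0.444 + 7.111 + 0.111 = 18.778; σ = √18.778 = 4.333 days.
Z = (38 − 42) / 4.333 = -0.923
P(T ≤ 38) = Φ(-0.923) ≈ 0.178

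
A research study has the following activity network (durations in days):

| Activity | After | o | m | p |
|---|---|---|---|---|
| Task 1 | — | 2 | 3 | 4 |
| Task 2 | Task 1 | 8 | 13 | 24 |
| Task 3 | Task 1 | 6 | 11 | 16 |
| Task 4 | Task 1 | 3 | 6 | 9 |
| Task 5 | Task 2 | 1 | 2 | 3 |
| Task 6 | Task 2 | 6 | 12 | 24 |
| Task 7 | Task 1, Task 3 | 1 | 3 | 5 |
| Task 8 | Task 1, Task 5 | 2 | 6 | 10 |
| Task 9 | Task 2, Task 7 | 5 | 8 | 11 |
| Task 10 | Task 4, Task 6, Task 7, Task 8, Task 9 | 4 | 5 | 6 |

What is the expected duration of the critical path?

te_Task 1 = (2 + 4·3 + 4)/6 = 18/6 = 3
te_Task 2 = (8 + 4·13 + 24)/6 = 84/6 = 14
te_Task 3 = (6 + 4·11 + 16)/6 = 66/6 = 11
te_Task 4 = (3 + 4·6 + 9)/6 = 36/6 = 6
te_Task 5 = (1 + 4·2 + 3)/6 = 12/6 = 2
te_Task 6 = (6 + 4·12 + 24)/6 = 78/6 = 13
te_Task 7 = (1 + 4·3 + 5)/6 = 18/6 = 3
te_Task 8 = (2 + 4·6 + 10)/6 = 36/6 = 6
te_Task 9 = (5 + 4·8 + 11)/6 = 48/6 = 8
te_Task 10 = (4 + 4·5 + 6)/6 = 30/6 = 5

Forward pass:
ES_Task 1 = 0; EF_Task 1 = 3
ES_Task 2 = 3; EF_Task 2 = 3+14 = 17
ES_Task 3 = 3; EF_Task 3 = 3+11 = 14
ES_Task 4 = 3; EF_Task 4 = 3+6 = 9
ES_Task 5 = 17; EF_Task 5 = 17+2 = 19
ES_Task 6 = 17; EF_Task 6 = 17+13 = 30
ES_Task 7 = max(EF_Task 1=3, EF_Task 3=14) = 14; EF_Task 7 = 14+3 = 17
ES_Task 8 = max(EF_Task 1=3, EF_Task 5=19) = 19; EF_Task 8 = 19+6 = 25
ES_Task 9 = max(EF_Task 2=17, EF_Task 7=17) = 17; EF_Task 9 = 17+8 = 25
ES_Task 10 = max(EF_Task 4=9, EF_Task 6=30, EF_Task 7=17, EF_Task 8=25, EF_Task 9=25) = 30; EF_Task 10 = 30+5 = 35
Expected project duration μ = 35 days. Critical path: Task 1 → Task 2 → Task 6 → Task 10.

35 days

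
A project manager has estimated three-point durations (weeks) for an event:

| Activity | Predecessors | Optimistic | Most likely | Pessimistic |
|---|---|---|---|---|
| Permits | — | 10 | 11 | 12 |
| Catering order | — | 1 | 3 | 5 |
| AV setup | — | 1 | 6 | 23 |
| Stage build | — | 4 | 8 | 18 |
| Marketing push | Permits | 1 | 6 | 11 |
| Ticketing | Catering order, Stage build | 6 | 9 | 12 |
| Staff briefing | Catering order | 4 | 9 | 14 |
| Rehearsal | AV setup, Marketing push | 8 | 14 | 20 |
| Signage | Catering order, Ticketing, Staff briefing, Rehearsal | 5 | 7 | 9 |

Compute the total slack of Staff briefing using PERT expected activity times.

te_Permits = (10 + 4·11 + 12)/6 = 66/6 = 11
te_Catering order = (1 + 4·3 + 5)/6 = 18/6 = 3
te_AV setup = (1 + 4·6 + 23)/6 = 48/6 = 8
te_Stage build = (4 + 4·8 + 18)/6 = 54/6 = 9
te_Marketing push = (1 + 4·6 + 11)/6 = 36/6 = 6
te_Ticketing = (6 + 4·9 + 12)/6 = 54/6 = 9
te_Staff briefing = (4 + 4·9 + 14)/6 = 54/6 = 9
te_Rehearsal = (8 + 4·14 + 20)/6 = 84/6 = 14
te_Signage = (5 + 4·7 + 9)/6 = 42/6 = 7

Forward pass:
ES_Permits = 0; EF_Permits = 11
ES_Catering order = 0; EF_Catering order = 3
ES_AV setup = 0; EF_AV setup = 8
ES_Stage build = 0; EF_Stage build = 9
ES_Marketing push = 11; EF_Marketing push = 11+6 = 17
ES_Ticketing = max(EF_Catering order=3, EF_Stage build=9) = 9; EF_Ticketing = 9+9 = 18
ES_Staff briefing = 3; EF_Staff briefing = 3+9 = 12
ES_Rehearsal = max(EF_AV setup=8, EF_Marketing push=17) = 17; EF_Rehearsal = 17+14 = 31
ES_Signage = max(EF_Catering order=3, EF_Ticketing=18, EF_Staff briefing=12, EF_Rehearsal=31) = 31; EF_Signage = 31+7 = 38
Expected project duration μ = 38 weeks. Critical path: Permits → Marketing push → Rehearsal → Signage.

Backward pass:
LF_Signage = 38; LS_Signage = 38−7 = 31
LF_Rehearsal = LS_Signage = 31; LS_Rehearsal = 31−14 = 17
LF_Staff briefing = LS_Signage = 31; LS_Staff briefing = 31−9 = 22
LF_Ticketing = LS_Signage = 31; LS_Ticketing = 31−9 = 22
LF_Marketing push = LS_Rehearsal = 17; LS_Marketing push = 17−6 = 11
LF_Stage build = LS_Ticketing = 22; LS_Stage build = 22−9 = 13
LF_AV setup = LS_Rehearsal = 17; LS_AV setup = 17−8 = 9
LF_Catering order = min(LS_Ticketing=22, LS_Staff briefing=22, LS_Signage=31) = 22; LS_Catering order = 22−3 = 19
LF_Permits = LS_Marketing push = 11; LS_Permits = 11−11 = 0
Slack_Staff briefing = LS_Staff briefing − ES_Staff briefing = 22 − 3 = 19

19 weeks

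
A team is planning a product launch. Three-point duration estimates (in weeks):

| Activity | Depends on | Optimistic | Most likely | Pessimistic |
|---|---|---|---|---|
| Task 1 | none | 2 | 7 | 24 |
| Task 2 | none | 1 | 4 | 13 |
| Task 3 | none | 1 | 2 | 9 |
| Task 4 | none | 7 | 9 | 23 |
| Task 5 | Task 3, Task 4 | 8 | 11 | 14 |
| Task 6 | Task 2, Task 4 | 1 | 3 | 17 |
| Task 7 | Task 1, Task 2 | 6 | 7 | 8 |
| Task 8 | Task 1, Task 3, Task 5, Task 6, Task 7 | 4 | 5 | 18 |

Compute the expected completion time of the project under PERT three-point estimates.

te_Task 1 = (2 + 4·7 + 24)/6 = 54/6 = 9
te_Task 2 = (1 + 4·4 + 13)/6 = 30/6 = 5
te_Task 3 = (1 + 4·2 + 9)/6 = 18/6 = 3
te_Task 4 = (7 + 4·9 + 23)/6 = 66/6 = 11
te_Task 5 = (8 + 4·11 + 14)/6 = 66/6 = 11
te_Task 6 = (1 + 4·3 + 17)/6 = 30/6 = 5
te_Task 7 = (6 + 4·7 + 8)/6 = 42/6 = 7
te_Task 8 = (4 + 4·5 + 18)/6 = 42/6 = 7

Forward pass:
ES_Task 1 = 0; EF_Task 1 = 9
ES_Task 2 = 0; EF_Task 2 = 5
ES_Task 3 = 0; EF_Task 3 = 3
ES_Task 4 = 0; EF_Task 4 = 11
ES_Task 5 = max(EF_Task 3=3, EF_Task 4=11) = 11; EF_Task 5 = 11+11 = 22
ES_Task 6 = max(EF_Task 2=5, EF_Task 4=11) = 11; EF_Task 6 = 11+5 = 16
ES_Task 7 = max(EF_Task 1=9, EF_Task 2=5) = 9; EF_Task 7 = 9+7 = 16
ES_Task 8 = max(EF_Task 1=9, EF_Task 3=3, EF_Task 5=22, EF_Task 6=16, EF_Task 7=16) = 22; EF_Task 8 = 22+7 = 29
Expected project duration μ = 29 weeks. Critical path: Task 4 → Task 5 → Task 8.

29 weeks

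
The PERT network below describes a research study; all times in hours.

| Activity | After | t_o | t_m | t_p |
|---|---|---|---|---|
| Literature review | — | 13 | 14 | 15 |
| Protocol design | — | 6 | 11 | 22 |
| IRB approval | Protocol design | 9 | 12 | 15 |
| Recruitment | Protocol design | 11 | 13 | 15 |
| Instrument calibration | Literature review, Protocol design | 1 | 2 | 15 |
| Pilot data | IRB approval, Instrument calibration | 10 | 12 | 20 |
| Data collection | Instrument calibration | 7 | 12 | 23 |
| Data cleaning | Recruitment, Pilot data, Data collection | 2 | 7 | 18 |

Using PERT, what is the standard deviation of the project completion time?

te_Literature review = (13 + 4·14 + 15)/6 = 84/6 = 14; σ²_Literature review = ((15−13)/6)² = 0.111
te_Protocol design = (6 + 4·11 + 22)/6 = 72/6 = 12; σ²_Protocol design = ((22−6)/6)² = 7.111
te_IRB approval = (9 + 4·12 + 15)/6 = 72/6 = 12; σ²_IRB approval = ((15−9)/6)² = 1.000
te_Recruitment = (11 + 4·13 + 15)/6 = 78/6 = 13; σ²_Recruitment = ((15−11)/6)² = 0.444
te_Instrument calibration = (1 + 4·2 + 15)/6 = 24/6 = 4; σ²_Instrument calibration = ((15−1)/6)² = 5.444
te_Pilot data = (10 + 4·12 + 20)/6 = 78/6 = 13; σ²_Pilot data = ((20−10)/6)² = 2.778
te_Data collection = (7 + 4·12 + 23)/6 = 78/6 = 13; σ²_Data collection = ((23−7)/6)² = 7.111
te_Data cleaning = (2 + 4·7 + 18)/6 = 48/6 = 8; σ²_Data cleaning = ((18−2)/6)² = 7.111

Forward pass:
ES_Literature review = 0; EF_Literature review = 14
ES_Protocol design = 0; EF_Protocol design = 12
ES_IRB approval = 12; EF_IRB approval = 12+12 = 24
ES_Recruitment = 12; EF_Recruitment = 12+13 = 25
ES_Instrument calibration = max(EF_Literature review=14, EF_Protocol design=12) = 14; EF_Instrument calibration = 14+4 = 18
ES_Pilot data = max(EF_IRB approval=24, EF_Instrument calibration=18) = 24; EF_Pilot data = 24+13 = 37
ES_Data collection = 18; EF_Data collection = 18+13 = 31
ES_Data cleaning = max(EF_Recruitment=25, EF_Pilot data=37, EF_Data collection=31) = 37; EF_Data cleaning = 37+8 = 45
Expected project duration μ = 45 hours. Critical path: Protocol design → IRB approval → Pilot data → Data cleaning.

Variance along critical path = 7.111 + 1.000 + 2.778 + 7.111 = 18.000
σ = √18.000 = 4.243 hours

4.24 hours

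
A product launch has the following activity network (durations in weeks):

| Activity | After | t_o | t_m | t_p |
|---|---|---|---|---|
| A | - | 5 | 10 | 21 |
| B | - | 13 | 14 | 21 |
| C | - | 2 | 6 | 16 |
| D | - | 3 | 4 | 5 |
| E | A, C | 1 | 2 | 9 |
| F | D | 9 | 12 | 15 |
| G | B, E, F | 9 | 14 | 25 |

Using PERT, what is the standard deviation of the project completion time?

te_A = (5 + 4·10 + 21)/6 = 66/6 = 11; σ²_A = ((21−5)/6)² = 7.111
te_B = (13 + 4·14 + 21)/6 = 90/6 = 15; σ²_B = ((21−13)/6)² = 1.778
te_C = (2 + 4·6 + 16)/6 = 42/6 = 7; σ²_C = ((16−2)/6)² = 5.444
te_D = (3 + 4·4 + 5)/6 = 24/6 = 4; σ²_D = ((5−3)/6)² = 0.111
te_E = (1 + 4·2 + 9)/6 = 18/6 = 3; σ²_E = ((9−1)/6)² = 1.778
te_F = (9 + 4·12 + 15)/6 = 72/6 = 12; σ²_F = ((15−9)/6)² = 1.000
te_G = (9 + 4·14 + 25)/6 = 90/6 = 15; σ²_G = ((25−9)/6)² = 7.111

Forward pass:
ES_A = 0; EF_A = 11
ES_B = 0; EF_B = 15
ES_C = 0; EF_C = 7
ES_D = 0; EF_D = 4
ES_E = max(EF_A=11, EF_C=7) = 11; EF_E = 11+3 = 14
ES_F = 4; EF_F = 4+12 = 16
ES_G = max(EF_B=15, EF_E=14, EF_F=16) = 16; EF_G = 16+15 = 31
Expected project duration μ = 31 weeks. Critical path: D → F → G.

Variance along critical path = 0.111 + 1.000 + 7.111 = 8.222
σ = √8.222 = 2.867 weeks

2.87 weeks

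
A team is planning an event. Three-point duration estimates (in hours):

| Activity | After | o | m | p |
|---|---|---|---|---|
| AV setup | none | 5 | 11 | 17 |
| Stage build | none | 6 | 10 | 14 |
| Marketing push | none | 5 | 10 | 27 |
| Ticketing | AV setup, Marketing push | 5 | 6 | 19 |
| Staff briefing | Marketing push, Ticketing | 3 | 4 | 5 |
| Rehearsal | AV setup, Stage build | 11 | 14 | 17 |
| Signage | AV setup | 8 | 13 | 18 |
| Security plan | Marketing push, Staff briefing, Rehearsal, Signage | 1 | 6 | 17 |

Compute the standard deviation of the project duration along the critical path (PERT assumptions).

3.48 hours

te_AV setup = (5 + 4·11 + 17)/6 = 66/6 = 11; σ²_AV setup = ((17−5)/6)² = 4.000
te_Stage build = (6 + 4·10 + 14)/6 = 60/6 = 10; σ²_Stage build = ((14−6)/6)² = 1.778
te_Marketing push = (5 + 4·10 + 27)/6 = 72/6 = 12; σ²_Marketing push = ((27−5)/6)² = 13.444
te_Ticketing = (5 + 4·6 + 19)/6 = 48/6 = 8; σ²_Ticketing = ((19−5)/6)² = 5.444
te_Staff briefing = (3 + 4·4 + 5)/6 = 24/6 = 4; σ²_Staff briefing = ((5−3)/6)² = 0.111
te_Rehearsal = (11 + 4·14 + 17)/6 = 84/6 = 14; σ²_Rehearsal = ((17−11)/6)² = 1.000
te_Signage = (8 + 4·13 + 18)/6 = 78/6 = 13; σ²_Signage = ((18−8)/6)² = 2.778
te_Security plan = (1 + 4·6 + 17)/6 = 42/6 = 7; σ²_Security plan = ((17−1)/6)² = 7.111

Forward pass:
ES_AV setup = 0; EF_AV setup = 11
ES_Stage build = 0; EF_Stage build = 10
ES_Marketing push = 0; EF_Marketing push = 12
ES_Ticketing = max(EF_AV setup=11, EF_Marketing push=12) = 12; EF_Ticketing = 12+8 = 20
ES_Staff briefing = max(EF_Marketing push=12, EF_Ticketing=20) = 20; EF_Staff briefing = 20+4 = 24
ES_Rehearsal = max(EF_AV setup=11, EF_Stage build=10) = 11; EF_Rehearsal = 11+14 = 25
ES_Signage = 11; EF_Signage = 11+13 = 24
ES_Security plan = max(EF_Marketing push=12, EF_Staff briefing=24, EF_Rehearsal=25, EF_Signage=24) = 25; EF_Security plan = 25+7 = 32
Expected project duration μ = 32 hours. Critical path: AV setup → Rehearsal → Security plan.

Variance along critical path = 4.000 + 1.000 + 7.111 = 12.111
σ = √12.111 = 3.480 hours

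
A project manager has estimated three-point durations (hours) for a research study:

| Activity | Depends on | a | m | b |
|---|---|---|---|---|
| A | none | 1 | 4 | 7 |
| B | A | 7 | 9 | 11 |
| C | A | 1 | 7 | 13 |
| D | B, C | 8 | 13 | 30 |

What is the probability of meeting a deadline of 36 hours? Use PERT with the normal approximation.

0.981

te_A = (1 + 4·4 + 7)/6 = 24/6 = 4; σ²_A = ((7−1)/6)² = 1.000
te_B = (7 + 4·9 + 11)/6 = 54/6 = 9; σ²_B = ((11−7)/6)² = 0.444
te_C = (1 + 4·7 + 13)/6 = 42/6 = 7; σ²_C = ((13−1)/6)² = 4.000
te_D = (8 + 4·13 + 30)/6 = 90/6 = 15; σ²_D = ((30−8)/6)² = 13.444

Forward pass:
ES_A = 0; EF_A = 4
ES_B = 4; EF_B = 4+9 = 13
ES_C = 4; EF_C = 4+7 = 11
ES_D = max(EF_B=13, EF_C=11) = 13; EF_D = 13+15 = 28
Expected project duration μ = 28 hours. Critical path: A → B → D.

Variance along critical path = 1.000 + 0.444 + 13.444 = 14.889; σ = √14.889 = 3.859 hours.
Z = (36 − 28) / 3.859 = 2.073
P(T ≤ 36) = Φ(2.073) ≈ 0.981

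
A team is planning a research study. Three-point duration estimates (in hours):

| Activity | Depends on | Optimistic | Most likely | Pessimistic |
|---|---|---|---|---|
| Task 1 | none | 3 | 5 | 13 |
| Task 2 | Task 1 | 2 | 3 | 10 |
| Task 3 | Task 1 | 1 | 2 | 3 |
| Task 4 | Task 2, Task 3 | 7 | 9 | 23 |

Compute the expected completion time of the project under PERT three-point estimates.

te_Task 1 = (3 + 4·5 + 13)/6 = 36/6 = 6
te_Task 2 = (2 + 4·3 + 10)/6 = 24/6 = 4
te_Task 3 = (1 + 4·2 + 3)/6 = 12/6 = 2
te_Task 4 = (7 + 4·9 + 23)/6 = 66/6 = 11

Forward pass:
ES_Task 1 = 0; EF_Task 1 = 6
ES_Task 2 = 6; EF_Task 2 = 6+4 = 10
ES_Task 3 = 6; EF_Task 3 = 6+2 = 8
ES_Task 4 = max(EF_Task 2=10, EF_Task 3=8) = 10; EF_Task 4 = 10+11 = 21
Expected project duration μ = 21 hours. Critical path: Task 1 → Task 2 → Task 4.

21 hours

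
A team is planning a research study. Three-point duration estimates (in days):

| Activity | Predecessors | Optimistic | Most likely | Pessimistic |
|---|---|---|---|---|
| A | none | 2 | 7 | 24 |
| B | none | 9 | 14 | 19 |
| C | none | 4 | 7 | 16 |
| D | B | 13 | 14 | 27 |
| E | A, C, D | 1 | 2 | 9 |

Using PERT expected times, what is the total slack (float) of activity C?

22 days

te_A = (2 + 4·7 + 24)/6 = 54/6 = 9
te_B = (9 + 4·14 + 19)/6 = 84/6 = 14
te_C = (4 + 4·7 + 16)/6 = 48/6 = 8
te_D = (13 + 4·14 + 27)/6 = 96/6 = 16
te_E = (1 + 4·2 + 9)/6 = 18/6 = 3

Forward pass:
ES_A = 0; EF_A = 9
ES_B = 0; EF_B = 14
ES_C = 0; EF_C = 8
ES_D = 14; EF_D = 14+16 = 30
ES_E = max(EF_A=9, EF_C=8, EF_D=30) = 30; EF_E = 30+3 = 33
Expected project duration μ = 33 days. Critical path: B → D → E.

Backward pass:
LF_E = 33; LS_E = 33−3 = 30
LF_D = LS_E = 30; LS_D = 30−16 = 14
LF_C = LS_E = 30; LS_C = 30−8 = 22
LF_B = LS_D = 14; LS_B = 14−14 = 0
LF_A = LS_E = 30; LS_A = 30−9 = 21
Slack_C = LS_C − ES_C = 22 − 0 = 22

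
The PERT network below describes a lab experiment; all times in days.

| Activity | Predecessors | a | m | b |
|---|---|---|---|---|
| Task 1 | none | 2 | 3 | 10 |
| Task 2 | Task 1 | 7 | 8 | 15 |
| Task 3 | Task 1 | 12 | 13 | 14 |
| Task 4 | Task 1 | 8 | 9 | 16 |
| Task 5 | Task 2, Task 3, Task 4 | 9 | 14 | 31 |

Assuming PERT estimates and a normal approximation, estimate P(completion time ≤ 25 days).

0.021

te_Task 1 = (2 + 4·3 + 10)/6 = 24/6 = 4; σ²_Task 1 = ((10−2)/6)² = 1.778
te_Task 2 = (7 + 4·8 + 15)/6 = 54/6 = 9; σ²_Task 2 = ((15−7)/6)² = 1.778
te_Task 3 = (12 + 4·13 + 14)/6 = 78/6 = 13; σ²_Task 3 = ((14−12)/6)² = 0.111
te_Task 4 = (8 + 4·9 + 16)/6 = 60/6 = 10; σ²_Task 4 = ((16−8)/6)² = 1.778
te_Task 5 = (9 + 4·14 + 31)/6 = 96/6 = 16; σ²_Task 5 = ((31−9)/6)² = 13.444

Forward pass:
ES_Task 1 = 0; EF_Task 1 = 4
ES_Task 2 = 4; EF_Task 2 = 4+9 = 13
ES_Task 3 = 4; EF_Task 3 = 4+13 = 17
ES_Task 4 = 4; EF_Task 4 = 4+10 = 14
ES_Task 5 = max(EF_Task 2=13, EF_Task 3=17, EF_Task 4=14) = 17; EF_Task 5 = 17+16 = 33
Expected project duration μ = 33 days. Critical path: Task 1 → Task 3 → Task 5.

Variance along critical path = 1.778 + 0.111 + 13.444 = 15.333; σ = √15.333 = 3.916 days.
Z = (25 − 33) / 3.916 = -2.043
P(T ≤ 25) = Φ(-2.043) ≈ 0.021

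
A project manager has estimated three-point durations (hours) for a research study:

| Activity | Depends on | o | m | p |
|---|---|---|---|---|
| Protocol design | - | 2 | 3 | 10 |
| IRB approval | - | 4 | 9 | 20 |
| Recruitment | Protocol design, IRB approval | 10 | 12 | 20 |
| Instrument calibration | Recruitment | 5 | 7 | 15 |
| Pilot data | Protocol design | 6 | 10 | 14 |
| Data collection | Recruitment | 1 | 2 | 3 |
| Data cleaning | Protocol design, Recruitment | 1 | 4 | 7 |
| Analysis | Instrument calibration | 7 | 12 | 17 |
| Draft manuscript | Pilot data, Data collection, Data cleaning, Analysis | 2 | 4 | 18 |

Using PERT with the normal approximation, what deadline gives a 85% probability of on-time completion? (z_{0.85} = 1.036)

53.9 hours

te_Protocol design = (2 + 4·3 + 10)/6 = 24/6 = 4; σ²_Protocol design = ((10−2)/6)² = 1.778
te_IRB approval = (4 + 4·9 + 20)/6 = 60/6 = 10; σ²_IRB approval = ((20−4)/6)² = 7.111
te_Recruitment = (10 + 4·12 + 20)/6 = 78/6 = 13; σ²_Recruitment = ((20−10)/6)² = 2.778
te_Instrument calibration = (5 + 4·7 + 15)/6 = 48/6 = 8; σ²_Instrument calibration = ((15−5)/6)² = 2.778
te_Pilot data = (6 + 4·10 + 14)/6 = 60/6 = 10; σ²_Pilot data = ((14−6)/6)² = 1.778
te_Data collection = (1 + 4·2 + 3)/6 = 12/6 = 2; σ²_Data collection = ((3−1)/6)² = 0.111
te_Data cleaning = (1 + 4·4 + 7)/6 = 24/6 = 4; σ²_Data cleaning = ((7−1)/6)² = 1.000
te_Analysis = (7 + 4·12 + 17)/6 = 72/6 = 12; σ²_Analysis = ((17−7)/6)² = 2.778
te_Draft manuscript = (2 + 4·4 + 18)/6 = 36/6 = 6; σ²_Draft manuscript = ((18−2)/6)² = 7.111

Forward pass:
ES_Protocol design = 0; EF_Protocol design = 4
ES_IRB approval = 0; EF_IRB approval = 10
ES_Recruitment = max(EF_Protocol design=4, EF_IRB approval=10) = 10; EF_Recruitment = 10+13 = 23
ES_Instrument calibration = 23; EF_Instrument calibration = 23+8 = 31
ES_Pilot data = 4; EF_Pilot data = 4+10 = 14
ES_Data collection = 23; EF_Data collection = 23+2 = 25
ES_Data cleaning = max(EF_Protocol design=4, EF_Recruitment=23) = 23; EF_Data cleaning = 23+4 = 27
ES_Analysis = 31; EF_Analysis = 31+12 = 43
ES_Draft manuscript = max(EF_Pilot data=14, EF_Data collection=25, EF_Data cleaning=27, EF_Analysis=43) = 43; EF_Draft manuscript = 43+6 = 49
Expected project duration μ = 49 hours. Critical path: IRB approval → Recruitment → Instrument calibration → Analysis → Draft manuscript.

Variance along critical path = 7.111 + 2.778 + 2.778 + 2.778 + 7.111 = 22.556; σ = 4.749 hours.
D = μ + z·σ = 49 + 1.036·4.749 = 53.9 hours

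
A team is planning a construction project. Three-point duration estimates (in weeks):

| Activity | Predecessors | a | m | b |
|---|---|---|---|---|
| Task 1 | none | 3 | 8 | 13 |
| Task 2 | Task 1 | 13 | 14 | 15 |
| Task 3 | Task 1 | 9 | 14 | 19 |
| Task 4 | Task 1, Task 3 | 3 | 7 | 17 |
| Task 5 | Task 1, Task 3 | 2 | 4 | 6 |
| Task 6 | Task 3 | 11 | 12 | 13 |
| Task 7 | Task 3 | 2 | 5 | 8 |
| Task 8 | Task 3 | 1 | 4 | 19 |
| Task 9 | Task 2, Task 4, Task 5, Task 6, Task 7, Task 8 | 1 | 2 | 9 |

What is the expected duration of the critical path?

37 weeks

te_Task 1 = (3 + 4·8 + 13)/6 = 48/6 = 8
te_Task 2 = (13 + 4·14 + 15)/6 = 84/6 = 14
te_Task 3 = (9 + 4·14 + 19)/6 = 84/6 = 14
te_Task 4 = (3 + 4·7 + 17)/6 = 48/6 = 8
te_Task 5 = (2 + 4·4 + 6)/6 = 24/6 = 4
te_Task 6 = (11 + 4·12 + 13)/6 = 72/6 = 12
te_Task 7 = (2 + 4·5 + 8)/6 = 30/6 = 5
te_Task 8 = (1 + 4·4 + 19)/6 = 36/6 = 6
te_Task 9 = (1 + 4·2 + 9)/6 = 18/6 = 3

Forward pass:
ES_Task 1 = 0; EF_Task 1 = 8
ES_Task 2 = 8; EF_Task 2 = 8+14 = 22
ES_Task 3 = 8; EF_Task 3 = 8+14 = 22
ES_Task 4 = max(EF_Task 1=8, EF_Task 3=22) = 22; EF_Task 4 = 22+8 = 30
ES_Task 5 = max(EF_Task 1=8, EF_Task 3=22) = 22; EF_Task 5 = 22+4 = 26
ES_Task 6 = 22; EF_Task 6 = 22+12 = 34
ES_Task 7 = 22; EF_Task 7 = 22+5 = 27
ES_Task 8 = 22; EF_Task 8 = 22+6 = 28
ES_Task 9 = max(EF_Task 2=22, EF_Task 4=30, EF_Task 5=26, EF_Task 6=34, EF_Task 7=27, EF_Task 8=28) = 34; EF_Task 9 = 34+3 = 37
Expected project duration μ = 37 weeks. Critical path: Task 1 → Task 3 → Task 6 → Task 9.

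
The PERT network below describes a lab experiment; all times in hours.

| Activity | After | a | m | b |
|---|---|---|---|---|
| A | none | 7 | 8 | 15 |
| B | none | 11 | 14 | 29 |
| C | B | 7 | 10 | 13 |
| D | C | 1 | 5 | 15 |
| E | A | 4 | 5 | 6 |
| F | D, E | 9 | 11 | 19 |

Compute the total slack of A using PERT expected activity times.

te_A = (7 + 4·8 + 15)/6 = 54/6 = 9
te_B = (11 + 4·14 + 29)/6 = 96/6 = 16
te_C = (7 + 4·10 + 13)/6 = 60/6 = 10
te_D = (1 + 4·5 + 15)/6 = 36/6 = 6
te_E = (4 + 4·5 + 6)/6 = 30/6 = 5
te_F = (9 + 4·11 + 19)/6 = 72/6 = 12

Forward pass:
ES_A = 0; EF_A = 9
ES_B = 0; EF_B = 16
ES_C = 16; EF_C = 16+10 = 26
ES_D = 26; EF_D = 26+6 = 32
ES_E = 9; EF_E = 9+5 = 14
ES_F = max(EF_D=32, EF_E=14) = 32; EF_F = 32+12 = 44
Expected project duration μ = 44 hours. Critical path: B → C → D → F.

Backward pass:
LF_F = 44; LS_F = 44−12 = 32
LF_E = LS_F = 32; LS_E = 32−5 = 27
LF_D = LS_F = 32; LS_D = 32−6 = 26
LF_C = LS_D = 26; LS_C = 26−10 = 16
LF_B = LS_C = 16; LS_B = 16−16 = 0
LF_A = LS_E = 27; LS_A = 27−9 = 18
Slack_A = LS_A − ES_A = 18 − 0 = 18

18 hours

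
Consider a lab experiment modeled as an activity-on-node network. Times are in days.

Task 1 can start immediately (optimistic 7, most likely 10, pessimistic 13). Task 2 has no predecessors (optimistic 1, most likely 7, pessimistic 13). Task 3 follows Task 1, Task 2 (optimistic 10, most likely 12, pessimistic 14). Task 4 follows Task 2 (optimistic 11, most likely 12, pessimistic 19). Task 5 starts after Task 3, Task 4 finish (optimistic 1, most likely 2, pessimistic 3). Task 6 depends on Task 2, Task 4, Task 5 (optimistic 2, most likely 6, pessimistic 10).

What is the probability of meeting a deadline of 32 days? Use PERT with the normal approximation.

te_Task 1 = (7 + 4·10 + 13)/6 = 60/6 = 10; σ²_Task 1 = ((13−7)/6)² = 1.000
te_Task 2 = (1 + 4·7 + 13)/6 = 42/6 = 7; σ²_Task 2 = ((13−1)/6)² = 4.000
te_Task 3 = (10 + 4·12 + 14)/6 = 72/6 = 12; σ²_Task 3 = ((14−10)/6)² = 0.444
te_Task 4 = (11 + 4·12 + 19)/6 = 78/6 = 13; σ²_Task 4 = ((19−11)/6)² = 1.778
te_Task 5 = (1 + 4·2 + 3)/6 = 12/6 = 2; σ²_Task 5 = ((3−1)/6)² = 0.111
te_Task 6 = (2 + 4·6 + 10)/6 = 36/6 = 6; σ²_Task 6 = ((10−2)/6)² = 1.778

Forward pass:
ES_Task 1 = 0; EF_Task 1 = 10
ES_Task 2 = 0; EF_Task 2 = 7
ES_Task 3 = max(EF_Task 1=10, EF_Task 2=7) = 10; EF_Task 3 = 10+12 = 22
ES_Task 4 = 7; EF_Task 4 = 7+13 = 20
ES_Task 5 = max(EF_Task 3=22, EF_Task 4=20) = 22; EF_Task 5 = 22+2 = 24
ES_Task 6 = max(EF_Task 2=7, EF_Task 4=20, EF_Task 5=24) = 24; EF_Task 6 = 24+6 = 30
Expected project duration μ = 30 days. Critical path: Task 1 → Task 3 → Task 5 → Task 6.

Variance along critical path = 1.000 + 0.444 + 0.111 + 1.778 = 3.333; σ = √3.333 = 1.826 days.
Z = (32 − 30) / 1.826 = 1.095
P(T ≤ 32) = Φ(1.095) ≈ 0.863

0.863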